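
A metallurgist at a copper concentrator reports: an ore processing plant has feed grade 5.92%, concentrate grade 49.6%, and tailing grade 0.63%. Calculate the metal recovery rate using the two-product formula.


90.5077%

Using the two-product formula:
R = 100 * c * (f - t) / (f * (c - t))
Numerator = 100 * 49.6 * (5.92 - 0.63)
= 100 * 49.6 * 5.29
= 26238.4
Denominator = 5.92 * (49.6 - 0.63)
= 5.92 * 48.97
= 289.9024
R = 26238.4 / 289.9024
= 90.5077%


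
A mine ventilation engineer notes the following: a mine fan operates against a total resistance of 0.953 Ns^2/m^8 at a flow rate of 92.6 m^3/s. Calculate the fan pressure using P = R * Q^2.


Compute Q^2:
Q^2 = 92.6^2 = 8574.76
Compute pressure:
P = R * Q^2 = 0.953 * 8574.76
= 8171.7463 Pa

8171.7463 Pa


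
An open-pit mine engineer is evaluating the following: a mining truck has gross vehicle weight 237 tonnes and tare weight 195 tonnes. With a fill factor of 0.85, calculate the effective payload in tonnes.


35.7 tonnes

Maximum payload = gross - tare
= 237 - 195 = 42 tonnes
Effective payload = max payload * fill factor
= 42 * 0.85
= 35.7 tonnes


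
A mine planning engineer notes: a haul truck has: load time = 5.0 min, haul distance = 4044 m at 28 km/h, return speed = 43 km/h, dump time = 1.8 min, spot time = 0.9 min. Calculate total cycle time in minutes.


22.0085 min

Convert haul speed to m/min: 28 * 1000/60 = 466.6666667 m/min
Haul time = 4044 / 466.6666667 = 8.665714286 min
Convert return speed to m/min: 43 * 1000/60 = 716.6666667 m/min
Return time = 4044 / 716.6666667 = 5.642790698 min
Total cycle time:
= 5.0 + 8.665714286 + 1.8 + 5.642790698 + 0.9
= 22.0085 min


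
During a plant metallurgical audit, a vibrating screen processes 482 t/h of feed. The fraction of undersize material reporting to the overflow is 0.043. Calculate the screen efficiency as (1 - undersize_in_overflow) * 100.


Screen efficiency = (1 - fraction of undersize in overflow) * 100
= (1 - 0.043) * 100
= 0.957 * 100
= 95.7%

95.7%


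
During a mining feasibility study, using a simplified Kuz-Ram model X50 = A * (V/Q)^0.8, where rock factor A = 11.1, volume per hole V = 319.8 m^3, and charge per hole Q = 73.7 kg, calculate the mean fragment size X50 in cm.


35.913 cm

Compute V/Q:
V/Q = 319.8 / 73.7 = 4.339213026
Raise to the power 0.8:
(V/Q)^0.8 = 4.339213026^0.8 = 3.235405931
Multiply by A:
X50 = 11.1 * 3.235405931
= 35.913 cm


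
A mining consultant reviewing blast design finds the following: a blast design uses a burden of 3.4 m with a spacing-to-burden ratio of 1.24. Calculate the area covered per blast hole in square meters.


14.3344 m^2

First, find the spacing:
Spacing = burden * ratio = 3.4 * 1.24
= 4.216 m
Then, calculate the area:
Area = burden * spacing = 3.4 * 4.216
= 14.3344 m^2


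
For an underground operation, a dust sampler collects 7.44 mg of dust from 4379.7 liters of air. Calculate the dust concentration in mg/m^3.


1.6987 mg/m^3

Convert liters to m^3: 1 m^3 = 1000 L
Concentration = mass / volume * 1000
= 7.44 / 4379.7 * 1000
= 0.001698746489 * 1000
= 1.6987 mg/m^3


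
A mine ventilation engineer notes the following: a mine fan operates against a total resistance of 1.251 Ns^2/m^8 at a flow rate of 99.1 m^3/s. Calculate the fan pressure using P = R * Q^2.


Compute Q^2:
Q^2 = 99.1^2 = 9820.81
Compute pressure:
P = R * Q^2 = 1.251 * 9820.81
= 12285.8333 Pa

12285.8333 Pa


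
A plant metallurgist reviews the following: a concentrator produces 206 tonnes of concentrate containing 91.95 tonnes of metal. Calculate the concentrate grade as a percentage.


44.6359%

Grade = (metal in concentrate / concentrate mass) * 100
= (91.95 / 206) * 100
= 0.4463592233 * 100
= 44.6359%


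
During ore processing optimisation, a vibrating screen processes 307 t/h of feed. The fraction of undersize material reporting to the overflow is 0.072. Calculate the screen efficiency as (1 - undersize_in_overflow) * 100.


92.8%

Screen efficiency = (1 - fraction of undersize in overflow) * 100
= (1 - 0.072) * 100
= 0.928 * 100
= 92.8%


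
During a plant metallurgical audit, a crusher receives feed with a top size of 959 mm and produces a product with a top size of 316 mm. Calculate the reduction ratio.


3.0348

Reduction ratio = feed size / product size
= 959 / 316
= 3.0348


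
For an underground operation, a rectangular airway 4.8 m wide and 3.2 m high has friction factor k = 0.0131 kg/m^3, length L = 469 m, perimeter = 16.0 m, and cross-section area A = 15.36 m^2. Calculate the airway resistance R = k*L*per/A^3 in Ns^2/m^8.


Compute the numerator:
k * L * per = 0.0131 * 469 * 16.0
= 98.3024
Compute the denominator:
A^3 = 15.36^3 = 3623.878656
Resistance:
R = 98.3024 / 3623.878656
= 0.0271 Ns^2/m^8

0.0271 Ns^2/m^8


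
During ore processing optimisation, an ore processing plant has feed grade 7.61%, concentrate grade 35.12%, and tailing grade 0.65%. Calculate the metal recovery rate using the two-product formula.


93.1832%

Using the two-product formula:
R = 100 * c * (f - t) / (f * (c - t))
Numerator = 100 * 35.12 * (7.61 - 0.65)
= 100 * 35.12 * 6.96
= 24443.52
Denominator = 7.61 * (35.12 - 0.65)
= 7.61 * 34.47
= 262.3167
R = 24443.52 / 262.3167
= 93.1832%


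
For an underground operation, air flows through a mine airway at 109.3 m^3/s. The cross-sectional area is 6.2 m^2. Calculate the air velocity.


Velocity = flow rate / cross-sectional area
= 109.3 / 6.2
= 17.629 m/s

17.629 m/s


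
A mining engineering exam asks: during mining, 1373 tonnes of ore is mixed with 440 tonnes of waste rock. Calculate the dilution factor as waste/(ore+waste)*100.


24.2692%

Total material = ore + waste
= 1373 + 440 = 1813 tonnes
Dilution = waste / total * 100
= 440 / 1813 * 100
= 0.2426916713 * 100
= 24.2692%


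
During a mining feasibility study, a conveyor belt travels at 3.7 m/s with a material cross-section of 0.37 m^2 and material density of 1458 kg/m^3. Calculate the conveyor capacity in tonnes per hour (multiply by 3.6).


Volumetric flow = speed * area
= 3.7 * 0.37 = 1.369 m^3/s
Mass flow = volumetric * density
= 1.369 * 1458 = 1996.002 kg/s
Convert to t/h: multiply by 3.6
Capacity = 1996.002 * 3.6
= 7185.6072 t/h

7185.6072 t/h


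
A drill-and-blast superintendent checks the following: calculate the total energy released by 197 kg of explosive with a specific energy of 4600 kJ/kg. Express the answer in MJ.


906.2 MJ

Energy = mass * specific_energy / 1000
= 197 * 4600 / 1000
= 906200 / 1000
= 906.2 MJ


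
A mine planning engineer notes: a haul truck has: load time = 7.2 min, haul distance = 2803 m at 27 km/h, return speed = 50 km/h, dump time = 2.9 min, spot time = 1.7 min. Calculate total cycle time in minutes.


21.3925 min

Convert haul speed to m/min: 27 * 1000/60 = 450 m/min
Haul time = 2803 / 450 = 6.228888889 min
Convert return speed to m/min: 50 * 1000/60 = 833.3333333 m/min
Return time = 2803 / 833.3333333 = 3.3636 min
Total cycle time:
= 7.2 + 6.228888889 + 2.9 + 3.3636 + 1.7
= 21.3925 min


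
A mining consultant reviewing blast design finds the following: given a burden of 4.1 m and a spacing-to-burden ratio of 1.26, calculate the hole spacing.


Spacing = burden * ratio
= 4.1 * 1.26
= 5.166 m

5.166 m


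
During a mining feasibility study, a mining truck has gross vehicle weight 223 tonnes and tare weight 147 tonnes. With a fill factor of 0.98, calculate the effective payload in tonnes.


Maximum payload = gross - tare
= 223 - 147 = 76 tonnes
Effective payload = max payload * fill factor
= 76 * 0.98
= 74.48 tonnes

74.48 tonnes


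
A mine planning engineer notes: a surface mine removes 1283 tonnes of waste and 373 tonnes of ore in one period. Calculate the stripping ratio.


Stripping ratio = waste tonnage / ore tonnage
= 1283 / 373
= 3.4397

3.4397


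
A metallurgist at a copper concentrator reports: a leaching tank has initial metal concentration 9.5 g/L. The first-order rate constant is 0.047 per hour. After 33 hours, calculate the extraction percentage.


Compute the exponent:
-k * t = -0.047 * 33 = -1.551
Remaining concentration:
C = 9.5 * exp(-1.551)
= 9.5 * 0.2120358319
= 2.014340403 g/L
Extracted = 9.5 - 2.014340403 = 7.485659597 g/L
Extraction % = 7.485659597 / 9.5 * 100
= 78.7964%

78.7964%


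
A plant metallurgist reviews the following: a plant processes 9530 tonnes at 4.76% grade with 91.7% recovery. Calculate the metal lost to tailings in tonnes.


Total metal in feed:
= 9530 * 4.76 / 100 = 453.628 tonnes
Metal recovered:
= 453.628 * 91.7 / 100 = 415.976876 tonnes
Metal lost to tailings:
= 453.628 - 415.976876
= 37.6511 tonnes

37.6511 tonnes


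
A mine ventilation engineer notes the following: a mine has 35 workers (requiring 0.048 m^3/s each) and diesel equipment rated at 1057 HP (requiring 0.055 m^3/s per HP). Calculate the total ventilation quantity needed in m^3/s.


59.815 m^3/s

Airflow for workers:
Q_people = 35 * 0.048 = 1.68 m^3/s
Airflow for diesel equipment:
Q_diesel = 1057 * 0.055 = 58.135 m^3/s
Total ventilation:
Q_total = 1.68 + 58.135
= 59.815 m^3/s


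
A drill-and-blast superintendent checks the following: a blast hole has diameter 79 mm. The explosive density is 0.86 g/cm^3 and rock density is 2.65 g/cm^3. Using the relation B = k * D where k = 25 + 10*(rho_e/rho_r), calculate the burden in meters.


First, compute k:
rho_e / rho_r = 0.86 / 2.65 = 0.3245283019
k = 25 + 10 * 0.3245283019 = 28.24528302
Then, compute burden:
B = k * D / 1000 = 28.24528302 * 79 / 1000
= 2231.377358 / 1000
= 2.2314 m

2.2314 m


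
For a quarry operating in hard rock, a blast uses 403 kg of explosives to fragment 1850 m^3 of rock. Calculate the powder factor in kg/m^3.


0.2178 kg/m^3

Powder factor = explosive mass / rock volume
= 403 / 1850
= 0.2178 kg/m^3


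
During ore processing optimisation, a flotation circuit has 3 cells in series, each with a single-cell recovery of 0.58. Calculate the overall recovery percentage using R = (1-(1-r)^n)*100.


Complement of single-cell recovery:
1 - r = 1 - 0.58 = 0.42
Raise to power n:
(1 - r)^3 = 0.42^3 = 0.074088
Overall recovery:
R = (1 - 0.074088) * 100
= 92.5912%

92.5912%


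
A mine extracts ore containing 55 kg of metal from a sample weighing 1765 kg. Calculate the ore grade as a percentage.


3.1161%

Ore grade = (metal mass / ore mass) * 100
= (55 / 1765) * 100
= 0.03116147309 * 100
= 3.1161%


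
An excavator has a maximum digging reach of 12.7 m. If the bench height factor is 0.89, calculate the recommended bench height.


Bench height = reach * factor
= 12.7 * 0.89
= 11.303 m

11.303 m


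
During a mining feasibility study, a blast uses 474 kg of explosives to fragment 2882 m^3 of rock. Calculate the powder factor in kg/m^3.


Powder factor = explosive mass / rock volume
= 474 / 2882
= 0.1645 kg/m^3

0.1645 kg/m^3


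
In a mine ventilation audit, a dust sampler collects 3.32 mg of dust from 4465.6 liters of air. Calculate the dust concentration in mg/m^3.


Convert liters to m^3: 1 m^3 = 1000 L
Concentration = mass / volume * 1000
= 3.32 / 4465.6 * 1000
= 0.000743461125 * 1000
= 0.7435 mg/m^3

0.7435 mg/m^3


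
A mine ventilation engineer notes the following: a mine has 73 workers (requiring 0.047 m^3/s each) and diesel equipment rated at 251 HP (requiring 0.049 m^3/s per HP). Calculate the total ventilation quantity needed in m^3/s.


Airflow for workers:
Q_people = 73 * 0.047 = 3.431 m^3/s
Airflow for diesel equipment:
Q_diesel = 251 * 0.049 = 12.299 m^3/s
Total ventilation:
Q_total = 3.431 + 12.299
= 15.73 m^3/s

15.73 m^3/s


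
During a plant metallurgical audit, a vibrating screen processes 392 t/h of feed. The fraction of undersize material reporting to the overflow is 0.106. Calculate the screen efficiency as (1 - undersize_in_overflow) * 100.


89.4%

Screen efficiency = (1 - fraction of undersize in overflow) * 100
= (1 - 0.106) * 100
= 0.894 * 100
= 89.4%


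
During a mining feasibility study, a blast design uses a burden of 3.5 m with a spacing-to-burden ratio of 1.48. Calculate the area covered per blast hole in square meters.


18.13 m^2

First, find the spacing:
Spacing = burden * ratio = 3.5 * 1.48
= 5.18 m
Then, calculate the area:
Area = burden * spacing = 3.5 * 5.18
= 18.13 m^2


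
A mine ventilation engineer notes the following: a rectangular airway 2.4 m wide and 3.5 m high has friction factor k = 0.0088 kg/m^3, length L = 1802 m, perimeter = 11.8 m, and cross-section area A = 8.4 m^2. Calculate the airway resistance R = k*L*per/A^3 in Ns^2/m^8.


Compute the numerator:
k * L * per = 0.0088 * 1802 * 11.8
= 187.11968
Compute the denominator:
A^3 = 8.4^3 = 592.704
Resistance:
R = 187.11968 / 592.704
= 0.3157 Ns^2/m^8

0.3157 Ns^2/m^8


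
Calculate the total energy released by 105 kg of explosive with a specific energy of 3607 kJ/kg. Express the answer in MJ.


378.735 MJ

Energy = mass * specific_energy / 1000
= 105 * 3607 / 1000
= 378735 / 1000
= 378.735 MJ


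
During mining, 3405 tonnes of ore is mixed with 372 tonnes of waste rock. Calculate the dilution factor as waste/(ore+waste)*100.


9.8491%

Total material = ore + waste
= 3405 + 372 = 3777 tonnes
Dilution = waste / total * 100
= 372 / 3777 * 100
= 0.09849086577 * 100
= 9.8491%


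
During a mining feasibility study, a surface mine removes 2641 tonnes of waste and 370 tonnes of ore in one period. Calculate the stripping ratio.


7.1378

Stripping ratio = waste tonnage / ore tonnage
= 2641 / 370
= 7.1378


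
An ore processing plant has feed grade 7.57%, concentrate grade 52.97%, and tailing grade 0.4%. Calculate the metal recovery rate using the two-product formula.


95.4367%

Using the two-product formula:
R = 100 * c * (f - t) / (f * (c - t))
Numerator = 100 * 52.97 * (7.57 - 0.4)
= 100 * 52.97 * 7.17
= 37979.49
Denominator = 7.57 * (52.97 - 0.4)
= 7.57 * 52.57
= 397.9549
R = 37979.49 / 397.9549
= 95.4367%


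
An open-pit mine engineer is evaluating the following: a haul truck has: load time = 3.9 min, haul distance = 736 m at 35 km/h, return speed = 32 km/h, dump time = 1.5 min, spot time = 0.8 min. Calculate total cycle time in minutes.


8.8417 min

Convert haul speed to m/min: 35 * 1000/60 = 583.3333333 m/min
Haul time = 736 / 583.3333333 = 1.261714286 min
Convert return speed to m/min: 32 * 1000/60 = 533.3333333 m/min
Return time = 736 / 533.3333333 = 1.38 min
Total cycle time:
= 3.9 + 1.261714286 + 1.5 + 1.38 + 0.8
= 8.8417 min


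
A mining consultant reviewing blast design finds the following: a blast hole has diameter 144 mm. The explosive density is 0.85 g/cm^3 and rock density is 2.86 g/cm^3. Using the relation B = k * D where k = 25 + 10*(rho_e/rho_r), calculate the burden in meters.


4.028 m

First, compute k:
rho_e / rho_r = 0.85 / 2.86 = 0.2972027972
k = 25 + 10 * 0.2972027972 = 27.97202797
Then, compute burden:
B = k * D / 1000 = 27.97202797 * 144 / 1000
= 4027.972028 / 1000
= 4.028 m


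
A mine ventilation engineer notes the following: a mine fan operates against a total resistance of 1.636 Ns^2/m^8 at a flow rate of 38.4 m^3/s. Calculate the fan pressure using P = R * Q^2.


Compute Q^2:
Q^2 = 38.4^2 = 1474.56
Compute pressure:
P = R * Q^2 = 1.636 * 1474.56
= 2412.3802 Pa

2412.3802 Pa


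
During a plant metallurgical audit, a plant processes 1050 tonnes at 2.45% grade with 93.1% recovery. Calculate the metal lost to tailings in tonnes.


1.775 tonnes

Total metal in feed:
= 1050 * 2.45 / 100 = 25.725 tonnes
Metal recovered:
= 25.725 * 93.1 / 100 = 23.949975 tonnes
Metal lost to tailings:
= 25.725 - 23.949975
= 1.775 tonnes


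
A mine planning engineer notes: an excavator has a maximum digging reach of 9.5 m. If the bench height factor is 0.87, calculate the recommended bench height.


Bench height = reach * factor
= 9.5 * 0.87
= 8.265 m

8.265 m


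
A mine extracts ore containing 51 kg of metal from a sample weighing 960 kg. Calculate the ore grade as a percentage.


5.3125%

Ore grade = (metal mass / ore mass) * 100
= (51 / 960) * 100
= 0.053125 * 100
= 5.3125%


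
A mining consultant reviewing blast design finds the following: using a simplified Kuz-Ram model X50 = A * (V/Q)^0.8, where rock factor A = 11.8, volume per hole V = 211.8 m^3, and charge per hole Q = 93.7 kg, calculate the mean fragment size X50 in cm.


22.6585 cm

Compute V/Q:
V/Q = 211.8 / 93.7 = 2.26040555
Raise to the power 0.8:
(V/Q)^0.8 = 2.26040555^0.8 = 1.920211613
Multiply by A:
X50 = 11.8 * 1.920211613
= 22.6585 cm


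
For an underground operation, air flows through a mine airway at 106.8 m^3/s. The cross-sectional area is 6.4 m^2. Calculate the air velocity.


Velocity = flow rate / cross-sectional area
= 106.8 / 6.4
= 16.6875 m/s

16.6875 m/s


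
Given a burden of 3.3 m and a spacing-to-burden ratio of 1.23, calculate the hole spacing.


Spacing = burden * ratio
= 3.3 * 1.23
= 4.059 m

4.059 m


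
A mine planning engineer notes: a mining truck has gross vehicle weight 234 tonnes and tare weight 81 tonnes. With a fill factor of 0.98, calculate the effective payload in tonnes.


149.94 tonnes

Maximum payload = gross - tare
= 234 - 81 = 153 tonnes
Effective payload = max payload * fill factor
= 153 * 0.98
= 149.94 tonnes


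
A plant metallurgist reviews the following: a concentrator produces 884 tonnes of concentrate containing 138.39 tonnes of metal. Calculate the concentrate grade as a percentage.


Grade = (metal in concentrate / concentrate mass) * 100
= (138.39 / 884) * 100
= 0.1565497738 * 100
= 15.655%

15.655%


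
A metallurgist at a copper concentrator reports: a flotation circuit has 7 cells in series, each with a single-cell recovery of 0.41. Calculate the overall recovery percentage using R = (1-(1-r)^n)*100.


97.5113%

Complement of single-cell recovery:
1 - r = 1 - 0.41 = 0.59
Raise to power n:
(1 - r)^7 = 0.59^7 = 0.02488651485
Overall recovery:
R = (1 - 0.02488651485) * 100
= 97.5113%


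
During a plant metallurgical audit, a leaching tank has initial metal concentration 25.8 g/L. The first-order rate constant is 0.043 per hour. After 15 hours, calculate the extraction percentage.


47.5337%

Compute the exponent:
-k * t = -0.043 * 15 = -0.645
Remaining concentration:
C = 25.8 * exp(-0.645)
= 25.8 * 0.5246625421
= 13.53629359 g/L
Extracted = 25.8 - 13.53629359 = 12.26370641 g/L
Extraction % = 12.26370641 / 25.8 * 100
= 47.5337%


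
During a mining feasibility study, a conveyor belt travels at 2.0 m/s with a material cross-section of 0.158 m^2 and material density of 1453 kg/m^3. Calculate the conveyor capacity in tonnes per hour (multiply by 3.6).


Volumetric flow = speed * area
= 2.0 * 0.158 = 0.316 m^3/s
Mass flow = volumetric * density
= 0.316 * 1453 = 459.148 kg/s
Convert to t/h: multiply by 3.6
Capacity = 459.148 * 3.6
= 1652.9328 t/h

1652.9328 t/h


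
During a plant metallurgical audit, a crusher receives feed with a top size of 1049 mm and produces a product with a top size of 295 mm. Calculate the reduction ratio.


3.5559

Reduction ratio = feed size / product size
= 1049 / 295
= 3.5559


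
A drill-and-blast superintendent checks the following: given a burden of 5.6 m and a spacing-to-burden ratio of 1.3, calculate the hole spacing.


Spacing = burden * ratio
= 5.6 * 1.3
= 7.28 m

7.28 m


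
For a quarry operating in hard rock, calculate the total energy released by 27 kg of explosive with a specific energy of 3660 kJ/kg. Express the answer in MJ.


98.82 MJ

Energy = mass * specific_energy / 1000
= 27 * 3660 / 1000
= 98820 / 1000
= 98.82 MJ


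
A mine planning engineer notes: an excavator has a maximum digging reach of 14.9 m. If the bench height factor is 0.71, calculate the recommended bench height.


10.579 m

Bench height = reach * factor
= 14.9 * 0.71
= 10.579 m


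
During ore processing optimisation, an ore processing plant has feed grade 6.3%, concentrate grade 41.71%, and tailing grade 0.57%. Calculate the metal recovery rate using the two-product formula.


Using the two-product formula:
R = 100 * c * (f - t) / (f * (c - t))
Numerator = 100 * 41.71 * (6.3 - 0.57)
= 100 * 41.71 * 5.73
= 23899.83
Denominator = 6.3 * (41.71 - 0.57)
= 6.3 * 41.14
= 259.182
R = 23899.83 / 259.182
= 92.2125%

92.2125%


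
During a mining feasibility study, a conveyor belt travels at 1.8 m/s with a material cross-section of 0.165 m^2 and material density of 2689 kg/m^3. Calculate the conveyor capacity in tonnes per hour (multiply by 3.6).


2875.0788 t/h

Volumetric flow = speed * area
= 1.8 * 0.165 = 0.297 m^3/s
Mass flow = volumetric * density
= 0.297 * 2689 = 798.633 kg/s
Convert to t/h: multiply by 3.6
Capacity = 798.633 * 3.6
= 2875.0788 t/h


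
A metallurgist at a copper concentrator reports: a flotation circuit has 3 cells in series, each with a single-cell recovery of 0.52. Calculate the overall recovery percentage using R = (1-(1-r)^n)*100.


88.9408%

Complement of single-cell recovery:
1 - r = 1 - 0.52 = 0.48
Raise to power n:
(1 - r)^3 = 0.48^3 = 0.110592
Overall recovery:
R = (1 - 0.110592) * 100
= 88.9408%


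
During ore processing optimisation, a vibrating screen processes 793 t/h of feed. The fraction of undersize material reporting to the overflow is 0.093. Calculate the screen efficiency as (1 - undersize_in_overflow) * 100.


Screen efficiency = (1 - fraction of undersize in overflow) * 100
= (1 - 0.093) * 100
= 0.907 * 100
= 90.7%

90.7%


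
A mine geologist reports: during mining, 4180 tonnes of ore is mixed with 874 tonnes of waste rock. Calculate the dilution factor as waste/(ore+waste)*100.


17.2932%

Total material = ore + waste
= 4180 + 874 = 5054 tonnes
Dilution = waste / total * 100
= 874 / 5054 * 100
= 0.1729323308 * 100
= 17.2932%


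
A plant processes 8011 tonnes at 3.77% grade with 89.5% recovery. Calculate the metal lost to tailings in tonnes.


Total metal in feed:
= 8011 * 3.77 / 100 = 302.0147 tonnes
Metal recovered:
= 302.0147 * 89.5 / 100 = 270.3031565 tonnes
Metal lost to tailings:
= 302.0147 - 270.3031565
= 31.7115 tonnes

31.7115 tonnes


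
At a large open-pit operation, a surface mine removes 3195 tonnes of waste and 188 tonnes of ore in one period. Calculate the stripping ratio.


16.9947

Stripping ratio = waste tonnage / ore tonnage
= 3195 / 188
= 16.9947


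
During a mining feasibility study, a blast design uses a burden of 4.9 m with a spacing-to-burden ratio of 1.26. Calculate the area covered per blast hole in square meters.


30.2526 m^2

First, find the spacing:
Spacing = burden * ratio = 4.9 * 1.26
= 6.174 m
Then, calculate the area:
Area = burden * spacing = 4.9 * 6.174
= 30.2526 m^2


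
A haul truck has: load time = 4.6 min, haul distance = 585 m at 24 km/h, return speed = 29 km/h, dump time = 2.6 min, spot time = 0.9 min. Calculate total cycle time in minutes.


Convert haul speed to m/min: 24 * 1000/60 = 400 m/min
Haul time = 585 / 400 = 1.4625 min
Convert return speed to m/min: 29 * 1000/60 = 483.3333333 m/min
Return time = 585 / 483.3333333 = 1.210344828 min
Total cycle time:
= 4.6 + 1.4625 + 2.6 + 1.210344828 + 0.9
= 10.7728 min

10.7728 min


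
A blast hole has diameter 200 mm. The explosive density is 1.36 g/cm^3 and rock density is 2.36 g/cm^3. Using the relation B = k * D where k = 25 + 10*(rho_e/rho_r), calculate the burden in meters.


First, compute k:
rho_e / rho_r = 1.36 / 2.36 = 0.5762711864
k = 25 + 10 * 0.5762711864 = 30.76271186
Then, compute burden:
B = k * D / 1000 = 30.76271186 * 200 / 1000
= 6152.542373 / 1000
= 6.1525 m

6.1525 m


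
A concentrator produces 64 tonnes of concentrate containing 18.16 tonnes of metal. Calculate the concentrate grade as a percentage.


Grade = (metal in concentrate / concentrate mass) * 100
= (18.16 / 64) * 100
= 0.28375 * 100
= 28.375%

28.375%


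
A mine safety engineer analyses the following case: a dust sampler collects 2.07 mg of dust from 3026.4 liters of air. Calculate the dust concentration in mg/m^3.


0.684 mg/m^3

Convert liters to m^3: 1 m^3 = 1000 L
Concentration = mass / volume * 1000
= 2.07 / 3026.4 * 1000
= 0.0006839809675 * 1000
= 0.684 mg/m^3


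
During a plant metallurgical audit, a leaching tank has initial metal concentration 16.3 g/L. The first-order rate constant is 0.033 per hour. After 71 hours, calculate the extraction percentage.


90.3961%

Compute the exponent:
-k * t = -0.033 * 71 = -2.343
Remaining concentration:
C = 16.3 * exp(-2.343)
= 16.3 * 0.09603908836
= 1.56543714 g/L
Extracted = 16.3 - 1.56543714 = 14.73456286 g/L
Extraction % = 14.73456286 / 16.3 * 100
= 90.3961%


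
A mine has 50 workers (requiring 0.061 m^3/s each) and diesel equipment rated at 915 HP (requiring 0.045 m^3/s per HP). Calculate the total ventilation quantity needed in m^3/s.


44.225 m^3/s

Airflow for workers:
Q_people = 50 * 0.061 = 3.05 m^3/s
Airflow for diesel equipment:
Q_diesel = 915 * 0.045 = 41.175 m^3/s
Total ventilation:
Q_total = 3.05 + 41.175
= 44.225 m^3/s


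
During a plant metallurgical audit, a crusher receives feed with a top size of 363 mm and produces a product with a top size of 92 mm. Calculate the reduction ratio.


Reduction ratio = feed size / product size
= 363 / 92
= 3.9457

3.9457


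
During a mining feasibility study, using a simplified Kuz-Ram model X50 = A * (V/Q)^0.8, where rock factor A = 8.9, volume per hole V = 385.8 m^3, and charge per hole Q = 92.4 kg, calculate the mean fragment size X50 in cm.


27.9217 cm

Compute V/Q:
V/Q = 385.8 / 92.4 = 4.175324675
Raise to the power 0.8:
(V/Q)^0.8 = 4.175324675^0.8 = 3.137272204
Multiply by A:
X50 = 8.9 * 3.137272204
= 27.9217 cm


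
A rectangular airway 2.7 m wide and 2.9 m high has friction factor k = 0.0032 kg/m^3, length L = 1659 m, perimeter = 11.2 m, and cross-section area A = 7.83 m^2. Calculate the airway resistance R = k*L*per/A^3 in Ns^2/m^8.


Compute the numerator:
k * L * per = 0.0032 * 1659 * 11.2
= 59.45856
Compute the denominator:
A^3 = 7.83^3 = 480.048687
Resistance:
R = 59.45856 / 480.048687
= 0.1239 Ns^2/m^8

0.1239 Ns^2/m^8


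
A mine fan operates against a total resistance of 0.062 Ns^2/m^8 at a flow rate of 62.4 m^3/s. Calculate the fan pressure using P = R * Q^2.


Compute Q^2:
Q^2 = 62.4^2 = 3893.76
Compute pressure:
P = R * Q^2 = 0.062 * 3893.76
= 241.4131 Pa

241.4131 Pa


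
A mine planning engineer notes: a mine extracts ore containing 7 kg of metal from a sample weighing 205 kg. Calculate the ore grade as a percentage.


3.4146%

Ore grade = (metal mass / ore mass) * 100
= (7 / 205) * 100
= 0.03414634146 * 100
= 3.4146%


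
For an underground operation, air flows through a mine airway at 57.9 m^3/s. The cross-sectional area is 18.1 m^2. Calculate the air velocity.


Velocity = flow rate / cross-sectional area
= 57.9 / 18.1
= 3.1989 m/s

3.1989 m/s


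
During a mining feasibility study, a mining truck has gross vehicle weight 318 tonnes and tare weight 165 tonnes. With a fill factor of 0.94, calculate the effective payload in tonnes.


143.82 tonnes

Maximum payload = gross - tare
= 318 - 165 = 153 tonnes
Effective payload = max payload * fill factor
= 153 * 0.94
= 143.82 tonnes


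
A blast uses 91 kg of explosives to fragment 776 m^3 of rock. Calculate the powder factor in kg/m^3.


Powder factor = explosive mass / rock volume
= 91 / 776
= 0.1173 kg/m^3

0.1173 kg/m^3


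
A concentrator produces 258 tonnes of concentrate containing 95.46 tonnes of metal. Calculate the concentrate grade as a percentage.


37.0%

Grade = (metal in concentrate / concentrate mass) * 100
= (95.46 / 258) * 100
= 0.37 * 100
= 37.0%


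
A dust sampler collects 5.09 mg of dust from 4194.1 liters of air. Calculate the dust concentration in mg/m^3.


1.2136 mg/m^3

Convert liters to m^3: 1 m^3 = 1000 L
Concentration = mass / volume * 1000
= 5.09 / 4194.1 * 1000
= 0.001213609594 * 1000
= 1.2136 mg/m^3


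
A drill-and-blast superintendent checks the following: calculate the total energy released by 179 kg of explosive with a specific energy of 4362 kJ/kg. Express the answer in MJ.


Energy = mass * specific_energy / 1000
= 179 * 4362 / 1000
= 780798 / 1000
= 780.798 MJ

780.798 MJ


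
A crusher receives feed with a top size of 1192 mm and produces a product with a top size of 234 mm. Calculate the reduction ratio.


Reduction ratio = feed size / product size
= 1192 / 234
= 5.094

5.094


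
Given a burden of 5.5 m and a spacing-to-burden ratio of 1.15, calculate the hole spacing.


6.325 m

Spacing = burden * ratio
= 5.5 * 1.15
= 6.325 m


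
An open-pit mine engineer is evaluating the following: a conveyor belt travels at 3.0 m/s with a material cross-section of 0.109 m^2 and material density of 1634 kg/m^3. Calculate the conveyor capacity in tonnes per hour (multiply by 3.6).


1923.5448 t/h

Volumetric flow = speed * area
= 3.0 * 0.109 = 0.327 m^3/s
Mass flow = volumetric * density
= 0.327 * 1634 = 534.318 kg/s
Convert to t/h: multiply by 3.6
Capacity = 534.318 * 3.6
= 1923.5448 t/h


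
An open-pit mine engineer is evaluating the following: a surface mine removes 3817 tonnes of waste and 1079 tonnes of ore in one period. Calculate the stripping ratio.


3.5375

Stripping ratio = waste tonnage / ore tonnage
= 3817 / 1079
= 3.5375


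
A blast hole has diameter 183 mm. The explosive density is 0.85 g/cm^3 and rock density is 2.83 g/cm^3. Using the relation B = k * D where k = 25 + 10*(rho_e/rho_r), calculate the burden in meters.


First, compute k:
rho_e / rho_r = 0.85 / 2.83 = 0.3003533569
k = 25 + 10 * 0.3003533569 = 28.00353357
Then, compute burden:
B = k * D / 1000 = 28.00353357 * 183 / 1000
= 5124.646643 / 1000
= 5.1246 m

5.1246 m


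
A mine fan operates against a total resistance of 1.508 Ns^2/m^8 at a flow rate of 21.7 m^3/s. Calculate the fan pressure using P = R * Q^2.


710.1021 Pa

Compute Q^2:
Q^2 = 21.7^2 = 470.89
Compute pressure:
P = R * Q^2 = 1.508 * 470.89
= 710.1021 Pa


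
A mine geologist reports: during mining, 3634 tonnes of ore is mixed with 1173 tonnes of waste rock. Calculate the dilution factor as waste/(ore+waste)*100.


24.4019%

Total material = ore + waste
= 3634 + 1173 = 4807 tonnes
Dilution = waste / total * 100
= 1173 / 4807 * 100
= 0.2440191388 * 100
= 24.4019%


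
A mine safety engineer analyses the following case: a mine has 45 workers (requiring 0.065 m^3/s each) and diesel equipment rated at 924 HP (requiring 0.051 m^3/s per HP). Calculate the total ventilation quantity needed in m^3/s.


50.049 m^3/s

Airflow for workers:
Q_people = 45 * 0.065 = 2.925 m^3/s
Airflow for diesel equipment:
Q_diesel = 924 * 0.051 = 47.124 m^3/s
Total ventilation:
Q_total = 2.925 + 47.124
= 50.049 m^3/s


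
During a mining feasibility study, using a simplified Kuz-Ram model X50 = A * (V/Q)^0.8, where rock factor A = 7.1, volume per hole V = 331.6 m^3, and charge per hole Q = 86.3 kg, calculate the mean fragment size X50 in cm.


20.8421 cm

Compute V/Q:
V/Q = 331.6 / 86.3 = 3.842410197
Raise to the power 0.8:
(V/Q)^0.8 = 3.842410197^0.8 = 2.935506058
Multiply by A:
X50 = 7.1 * 2.935506058
= 20.8421 cm


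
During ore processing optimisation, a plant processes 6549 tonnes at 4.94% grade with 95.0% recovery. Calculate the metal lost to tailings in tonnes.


Total metal in feed:
= 6549 * 4.94 / 100 = 323.5206 tonnes
Metal recovered:
= 323.5206 * 95.0 / 100 = 307.34457 tonnes
Metal lost to tailings:
= 323.5206 - 307.34457
= 16.176 tonnes

16.176 tonnes


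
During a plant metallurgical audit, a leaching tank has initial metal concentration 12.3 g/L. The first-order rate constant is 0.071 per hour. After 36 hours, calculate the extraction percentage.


92.2385%

Compute the exponent:
-k * t = -0.071 * 36 = -2.556
Remaining concentration:
C = 12.3 * exp(-2.556)
= 12.3 * 0.07761457867
= 0.9546593176 g/L
Extracted = 12.3 - 0.9546593176 = 11.34534068 g/L
Extraction % = 11.34534068 / 12.3 * 100
= 92.2385%


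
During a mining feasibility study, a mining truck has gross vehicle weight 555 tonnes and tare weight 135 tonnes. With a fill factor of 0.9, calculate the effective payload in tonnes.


378.0 tonnes

Maximum payload = gross - tare
= 555 - 135 = 420 tonnes
Effective payload = max payload * fill factor
= 420 * 0.9
= 378.0 tonnes


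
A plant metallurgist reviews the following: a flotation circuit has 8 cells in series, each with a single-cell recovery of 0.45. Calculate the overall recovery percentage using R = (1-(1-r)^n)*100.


99.1627%

Complement of single-cell recovery:
1 - r = 1 - 0.45 = 0.55
Raise to power n:
(1 - r)^8 = 0.55^8 = 0.008373393789
Overall recovery:
R = (1 - 0.008373393789) * 100
= 99.1627%


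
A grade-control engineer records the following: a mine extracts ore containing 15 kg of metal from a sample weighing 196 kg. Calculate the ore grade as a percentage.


Ore grade = (metal mass / ore mass) * 100
= (15 / 196) * 100
= 0.07653061224 * 100
= 7.6531%

7.6531%


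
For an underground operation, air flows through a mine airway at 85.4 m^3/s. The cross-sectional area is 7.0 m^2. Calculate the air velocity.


12.2 m/s

Velocity = flow rate / cross-sectional area
= 85.4 / 7.0
= 12.2 m/s


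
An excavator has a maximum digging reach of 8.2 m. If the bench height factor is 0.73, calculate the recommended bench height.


Bench height = reach * factor
= 8.2 * 0.73
= 5.986 m

5.986 m


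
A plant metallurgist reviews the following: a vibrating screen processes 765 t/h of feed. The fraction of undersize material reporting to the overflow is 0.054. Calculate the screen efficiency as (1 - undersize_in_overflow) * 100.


94.6%

Screen efficiency = (1 - fraction of undersize in overflow) * 100
= (1 - 0.054) * 100
= 0.946 * 100
= 94.6%


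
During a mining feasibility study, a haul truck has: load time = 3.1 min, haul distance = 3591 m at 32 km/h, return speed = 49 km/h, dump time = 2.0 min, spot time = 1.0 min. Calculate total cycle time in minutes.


Convert haul speed to m/min: 32 * 1000/60 = 533.3333333 m/min
Haul time = 3591 / 533.3333333 = 6.733125 min
Convert return speed to m/min: 49 * 1000/60 = 816.6666667 m/min
Return time = 3591 / 816.6666667 = 4.397142857 min
Total cycle time:
= 3.1 + 6.733125 + 2.0 + 4.397142857 + 1.0
= 17.2303 min

17.2303 min


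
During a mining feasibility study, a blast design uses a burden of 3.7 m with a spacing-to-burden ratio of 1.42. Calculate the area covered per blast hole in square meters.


19.4398 m^2

First, find the spacing:
Spacing = burden * ratio = 3.7 * 1.42
= 5.254 m
Then, calculate the area:
Area = burden * spacing = 3.7 * 5.254
= 19.4398 m^2


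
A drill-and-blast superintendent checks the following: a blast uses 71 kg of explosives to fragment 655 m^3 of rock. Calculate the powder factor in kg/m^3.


Powder factor = explosive mass / rock volume
= 71 / 655
= 0.1084 kg/m^3

0.1084 kg/m^3


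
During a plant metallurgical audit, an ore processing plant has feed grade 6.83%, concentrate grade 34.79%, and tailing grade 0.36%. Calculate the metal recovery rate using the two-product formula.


Using the two-product formula:
R = 100 * c * (f - t) / (f * (c - t))
Numerator = 100 * 34.79 * (6.83 - 0.36)
= 100 * 34.79 * 6.47
= 22509.13
Denominator = 6.83 * (34.79 - 0.36)
= 6.83 * 34.43
= 235.1569
R = 22509.13 / 235.1569
= 95.7196%

95.7196%


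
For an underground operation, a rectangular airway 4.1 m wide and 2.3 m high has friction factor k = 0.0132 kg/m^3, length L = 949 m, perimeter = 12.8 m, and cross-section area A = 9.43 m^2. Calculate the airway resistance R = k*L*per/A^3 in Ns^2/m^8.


Compute the numerator:
k * L * per = 0.0132 * 949 * 12.8
= 160.34304
Compute the denominator:
A^3 = 9.43^3 = 838.561807
Resistance:
R = 160.34304 / 838.561807
= 0.1912 Ns^2/m^8

0.1912 Ns^2/m^8


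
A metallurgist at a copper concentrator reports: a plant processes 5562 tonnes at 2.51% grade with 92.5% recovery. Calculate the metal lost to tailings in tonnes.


10.4705 tonnes

Total metal in feed:
= 5562 * 2.51 / 100 = 139.6062 tonnes
Metal recovered:
= 139.6062 * 92.5 / 100 = 129.135735 tonnes
Metal lost to tailings:
= 139.6062 - 129.135735
= 10.4705 tonnes


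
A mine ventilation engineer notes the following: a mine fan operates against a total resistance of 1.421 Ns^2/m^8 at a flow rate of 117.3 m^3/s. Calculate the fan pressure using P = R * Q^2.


Compute Q^2:
Q^2 = 117.3^2 = 13759.29
Compute pressure:
P = R * Q^2 = 1.421 * 13759.29
= 19551.9511 Pa

19551.9511 Pa


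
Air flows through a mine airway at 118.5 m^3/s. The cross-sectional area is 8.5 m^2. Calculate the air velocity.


Velocity = flow rate / cross-sectional area
= 118.5 / 8.5
= 13.9412 m/s

13.9412 m/s


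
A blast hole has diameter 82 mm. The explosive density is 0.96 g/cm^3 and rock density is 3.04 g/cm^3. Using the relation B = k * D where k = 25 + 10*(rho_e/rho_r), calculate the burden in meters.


First, compute k:
rho_e / rho_r = 0.96 / 3.04 = 0.3157894737
k = 25 + 10 * 0.3157894737 = 28.15789474
Then, compute burden:
B = k * D / 1000 = 28.15789474 * 82 / 1000
= 2308.947368 / 1000
= 2.3089 m

2.3089 m


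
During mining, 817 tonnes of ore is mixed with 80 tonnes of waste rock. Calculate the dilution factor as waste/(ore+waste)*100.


Total material = ore + waste
= 817 + 80 = 897 tonnes
Dilution = waste / total * 100
= 80 / 897 * 100
= 0.08918617614 * 100
= 8.9186%

8.9186%


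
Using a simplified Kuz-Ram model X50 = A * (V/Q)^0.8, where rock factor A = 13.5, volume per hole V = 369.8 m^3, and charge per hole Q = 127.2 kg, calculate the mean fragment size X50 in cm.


31.7043 cm

Compute V/Q:
V/Q = 369.8 / 127.2 = 2.907232704
Raise to the power 0.8:
(V/Q)^0.8 = 2.907232704^0.8 = 2.348463617
Multiply by A:
X50 = 13.5 * 2.348463617
= 31.7043 cm


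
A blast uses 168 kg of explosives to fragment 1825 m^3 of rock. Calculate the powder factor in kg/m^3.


Powder factor = explosive mass / rock volume
= 168 / 1825
= 0.0921 kg/m^3

0.0921 kg/m^3


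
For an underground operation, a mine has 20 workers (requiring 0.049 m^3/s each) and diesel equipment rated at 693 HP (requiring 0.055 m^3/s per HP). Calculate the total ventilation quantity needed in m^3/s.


39.095 m^3/s

Airflow for workers:
Q_people = 20 * 0.049 = 0.98 m^3/s
Airflow for diesel equipment:
Q_diesel = 693 * 0.055 = 38.115 m^3/s
Total ventilation:
Q_total = 0.98 + 38.115
= 39.095 m^3/s


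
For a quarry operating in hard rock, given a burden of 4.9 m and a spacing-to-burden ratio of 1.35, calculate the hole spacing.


6.615 m

Spacing = burden * ratio
= 4.9 * 1.35
= 6.615 m


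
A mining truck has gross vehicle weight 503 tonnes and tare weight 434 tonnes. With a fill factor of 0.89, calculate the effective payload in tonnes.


Maximum payload = gross - tare
= 503 - 434 = 69 tonnes
Effective payload = max payload * fill factor
= 69 * 0.89
= 61.41 tonnes

61.41 tonnes


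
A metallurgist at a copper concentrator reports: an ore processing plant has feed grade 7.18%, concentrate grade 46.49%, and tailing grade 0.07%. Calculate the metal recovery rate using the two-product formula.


99.1744%

Using the two-product formula:
R = 100 * c * (f - t) / (f * (c - t))
Numerator = 100 * 46.49 * (7.18 - 0.07)
= 100 * 46.49 * 7.11
= 33054.39
Denominator = 7.18 * (46.49 - 0.07)
= 7.18 * 46.42
= 333.2956
R = 33054.39 / 333.2956
= 99.1744%


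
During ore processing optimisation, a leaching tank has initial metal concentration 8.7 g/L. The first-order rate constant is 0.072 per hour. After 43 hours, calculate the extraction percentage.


95.477%

Compute the exponent:
-k * t = -0.072 * 43 = -3.096
Remaining concentration:
C = 8.7 * exp(-3.096)
= 8.7 * 0.04522976008
= 0.3934989127 g/L
Extracted = 8.7 - 0.3934989127 = 8.306501087 g/L
Extraction % = 8.306501087 / 8.7 * 100
= 95.477%


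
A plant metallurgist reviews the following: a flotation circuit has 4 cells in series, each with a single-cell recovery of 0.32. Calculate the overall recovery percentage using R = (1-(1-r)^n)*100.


78.6186%

Complement of single-cell recovery:
1 - r = 1 - 0.32 = 0.68
Raise to power n:
(1 - r)^4 = 0.68^4 = 0.21381376
Overall recovery:
R = (1 - 0.21381376) * 100
= 78.6186%
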